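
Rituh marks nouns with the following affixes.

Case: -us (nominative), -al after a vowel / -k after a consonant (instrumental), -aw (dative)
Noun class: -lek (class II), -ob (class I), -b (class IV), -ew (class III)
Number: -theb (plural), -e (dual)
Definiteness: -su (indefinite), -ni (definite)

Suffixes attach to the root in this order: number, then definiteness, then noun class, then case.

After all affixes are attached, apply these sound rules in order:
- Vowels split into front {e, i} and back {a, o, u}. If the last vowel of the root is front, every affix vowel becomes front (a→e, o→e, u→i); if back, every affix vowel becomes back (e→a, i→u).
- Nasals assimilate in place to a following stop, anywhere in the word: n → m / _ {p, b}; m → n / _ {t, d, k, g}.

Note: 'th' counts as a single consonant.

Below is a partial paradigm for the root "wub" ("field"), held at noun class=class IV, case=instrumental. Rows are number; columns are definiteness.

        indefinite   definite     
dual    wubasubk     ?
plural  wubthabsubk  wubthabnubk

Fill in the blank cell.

wubanubk

Attach number dual -e → wube.
Attach definiteness definite -ni → wubeni.
Attach noun class class IV -b → wubenib.
Attach case instrumental -k (after consonant 'b') → wubenibk.
Apply vowel harmony: wubenibk → wubanubk.
Nasal assimilation: no change.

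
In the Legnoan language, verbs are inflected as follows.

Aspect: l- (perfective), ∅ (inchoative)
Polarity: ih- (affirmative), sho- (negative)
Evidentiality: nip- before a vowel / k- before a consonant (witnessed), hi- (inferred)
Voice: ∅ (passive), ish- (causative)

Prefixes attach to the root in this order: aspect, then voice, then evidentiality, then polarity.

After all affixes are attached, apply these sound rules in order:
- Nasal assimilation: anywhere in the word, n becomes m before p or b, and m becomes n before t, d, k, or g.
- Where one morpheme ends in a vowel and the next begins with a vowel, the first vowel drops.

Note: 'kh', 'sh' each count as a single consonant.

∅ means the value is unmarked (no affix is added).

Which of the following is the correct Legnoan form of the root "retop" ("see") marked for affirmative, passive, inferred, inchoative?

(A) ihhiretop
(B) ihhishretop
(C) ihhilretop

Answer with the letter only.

aspect = inchoative: zero marking, form stays retop.
voice = passive: zero marking, form stays retop.
Attach evidentiality inferred hi- → hiretop.
Attach polarity affirmative ih- → ihhiretop.
Nasal assimilation: no change.
Vowel deletion: no change.
So the correct form is ihhiretop, option (A).
(C) ihhilretop is wrong: it uses perfective instead of inchoative for aspect.
(B) ihhishretop is wrong: it uses causative instead of passive for voice.

A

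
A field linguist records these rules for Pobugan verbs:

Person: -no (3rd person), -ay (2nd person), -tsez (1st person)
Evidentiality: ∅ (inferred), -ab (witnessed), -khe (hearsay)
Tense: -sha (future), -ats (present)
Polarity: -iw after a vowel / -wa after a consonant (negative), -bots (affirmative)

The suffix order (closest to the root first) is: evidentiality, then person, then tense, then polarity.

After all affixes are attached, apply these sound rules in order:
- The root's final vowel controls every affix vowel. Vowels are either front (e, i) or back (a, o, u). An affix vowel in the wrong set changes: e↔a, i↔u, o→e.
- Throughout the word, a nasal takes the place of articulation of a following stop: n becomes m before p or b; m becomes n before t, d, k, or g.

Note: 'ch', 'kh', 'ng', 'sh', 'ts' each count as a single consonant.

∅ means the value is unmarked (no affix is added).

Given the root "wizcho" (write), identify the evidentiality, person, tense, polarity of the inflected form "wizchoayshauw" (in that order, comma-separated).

inferred, 2nd person, future, negative

Segment: wizcho-ay-sha-iw.
evidentiality: ∅ → inferred.
person: -ay → 2nd person.
tense: -sha → future.
polarity: -iw/wa → negative.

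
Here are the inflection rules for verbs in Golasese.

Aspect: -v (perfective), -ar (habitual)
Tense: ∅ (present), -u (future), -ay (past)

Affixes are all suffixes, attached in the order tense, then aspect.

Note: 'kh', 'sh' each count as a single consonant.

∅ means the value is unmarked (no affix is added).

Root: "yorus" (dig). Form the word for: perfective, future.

yorusuv

Attach tense future -u → yorusu.
Attach aspect perfective -v → yorusuv.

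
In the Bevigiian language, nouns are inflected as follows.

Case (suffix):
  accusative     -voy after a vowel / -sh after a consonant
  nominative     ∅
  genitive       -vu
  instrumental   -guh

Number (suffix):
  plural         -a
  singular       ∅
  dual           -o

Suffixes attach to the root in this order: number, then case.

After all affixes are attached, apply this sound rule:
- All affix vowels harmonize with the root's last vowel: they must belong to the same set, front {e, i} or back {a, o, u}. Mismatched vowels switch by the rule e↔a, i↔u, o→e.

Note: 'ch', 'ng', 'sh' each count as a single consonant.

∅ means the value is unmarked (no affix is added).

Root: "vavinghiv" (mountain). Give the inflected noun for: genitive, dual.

Attach number dual -o → vavinghivo.
Attach case genitive -vu → vavinghivovu.
Apply vowel harmony: vavinghivovu → vavinghivevi.

vavinghivevi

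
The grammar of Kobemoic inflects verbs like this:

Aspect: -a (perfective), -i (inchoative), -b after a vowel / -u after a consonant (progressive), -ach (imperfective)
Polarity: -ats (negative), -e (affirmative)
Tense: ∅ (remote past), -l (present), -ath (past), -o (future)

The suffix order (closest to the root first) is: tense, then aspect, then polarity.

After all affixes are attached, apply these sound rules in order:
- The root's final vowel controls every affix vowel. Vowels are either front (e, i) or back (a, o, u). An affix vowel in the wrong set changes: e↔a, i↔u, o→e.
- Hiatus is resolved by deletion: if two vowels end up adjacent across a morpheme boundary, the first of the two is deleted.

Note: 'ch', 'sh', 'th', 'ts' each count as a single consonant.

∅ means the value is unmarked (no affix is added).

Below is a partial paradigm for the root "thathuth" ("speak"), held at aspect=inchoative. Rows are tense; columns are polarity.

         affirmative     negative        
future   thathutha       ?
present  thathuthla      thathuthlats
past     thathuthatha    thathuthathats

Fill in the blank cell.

thathuthats

Attach tense future -o → thathutho.
Attach aspect inchoative -i → thathuthoi.
Attach polarity negative -ats → thathuthoiats.
Apply vowel harmony: thathuthoiats → thathuthouats.
Apply vowel deletion: thathuthouats → thathuthats.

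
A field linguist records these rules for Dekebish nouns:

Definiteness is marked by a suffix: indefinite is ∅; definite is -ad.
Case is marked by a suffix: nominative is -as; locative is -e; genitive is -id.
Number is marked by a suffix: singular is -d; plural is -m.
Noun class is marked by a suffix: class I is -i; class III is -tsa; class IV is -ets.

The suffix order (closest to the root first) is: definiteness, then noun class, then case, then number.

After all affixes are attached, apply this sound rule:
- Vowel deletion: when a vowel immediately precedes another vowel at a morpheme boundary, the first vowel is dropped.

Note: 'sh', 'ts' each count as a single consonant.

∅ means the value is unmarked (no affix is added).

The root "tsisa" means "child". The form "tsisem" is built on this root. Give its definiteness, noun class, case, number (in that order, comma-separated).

indefinite, class I, locative, plural

Segment: tsisa-i-e-m.
definiteness: ∅ → indefinite.
noun class: -i → class I.
case: -e → locative.
number: -m → plural.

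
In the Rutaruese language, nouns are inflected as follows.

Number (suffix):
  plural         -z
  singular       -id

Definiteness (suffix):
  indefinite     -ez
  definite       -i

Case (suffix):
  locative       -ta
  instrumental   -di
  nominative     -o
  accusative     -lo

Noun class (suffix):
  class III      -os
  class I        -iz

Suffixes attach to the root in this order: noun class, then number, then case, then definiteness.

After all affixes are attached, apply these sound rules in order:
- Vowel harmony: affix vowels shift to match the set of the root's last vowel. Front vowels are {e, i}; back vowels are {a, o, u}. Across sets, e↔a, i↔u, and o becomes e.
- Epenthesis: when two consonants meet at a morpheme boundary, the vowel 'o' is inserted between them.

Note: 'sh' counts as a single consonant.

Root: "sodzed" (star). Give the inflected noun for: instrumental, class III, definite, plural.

Attach noun class class III -os → sodzedos.
Attach number plural -z → sodzedosz.
Attach case instrumental -di → sodzedoszdi.
Attach definiteness definite -i → sodzedoszdii.
Apply vowel harmony: sodzedoszdii → sodzedeszdii.
Apply epenthesis: sodzedeszdii → sodzedesozodii.

sodzedesozodii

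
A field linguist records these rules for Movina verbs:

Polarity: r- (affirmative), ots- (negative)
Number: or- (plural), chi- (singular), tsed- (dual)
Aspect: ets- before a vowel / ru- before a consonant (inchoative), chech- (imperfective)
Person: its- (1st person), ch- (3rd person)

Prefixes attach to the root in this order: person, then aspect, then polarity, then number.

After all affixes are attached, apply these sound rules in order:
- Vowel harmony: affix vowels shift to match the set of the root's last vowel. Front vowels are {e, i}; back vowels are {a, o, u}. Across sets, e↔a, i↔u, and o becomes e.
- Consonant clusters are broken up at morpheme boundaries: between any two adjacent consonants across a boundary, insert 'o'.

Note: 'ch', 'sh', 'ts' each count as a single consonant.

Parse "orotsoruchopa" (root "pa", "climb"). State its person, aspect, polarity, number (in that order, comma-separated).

3rd person, inchoative, negative, plural

Segment: or-ots-ru-ch-pa.
person: ch- → 3rd person.
aspect: ets/ru- → inchoative.
polarity: ots- → negative.
number: or- → plural.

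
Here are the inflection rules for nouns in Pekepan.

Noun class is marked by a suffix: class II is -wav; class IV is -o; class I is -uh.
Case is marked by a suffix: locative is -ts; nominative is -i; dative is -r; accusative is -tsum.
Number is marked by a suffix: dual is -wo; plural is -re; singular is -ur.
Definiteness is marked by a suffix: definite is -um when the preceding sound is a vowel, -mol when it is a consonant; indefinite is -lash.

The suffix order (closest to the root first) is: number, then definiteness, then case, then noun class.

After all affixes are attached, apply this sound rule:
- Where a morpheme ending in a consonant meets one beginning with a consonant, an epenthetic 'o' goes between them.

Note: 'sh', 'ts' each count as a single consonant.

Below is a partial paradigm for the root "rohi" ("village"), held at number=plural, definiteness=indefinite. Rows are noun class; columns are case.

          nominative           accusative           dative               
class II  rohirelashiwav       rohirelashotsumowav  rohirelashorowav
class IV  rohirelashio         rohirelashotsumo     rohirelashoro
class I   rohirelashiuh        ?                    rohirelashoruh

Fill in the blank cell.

Attach number plural -re → rohire.
Attach definiteness indefinite -lash → rohirelash.
Attach case accusative -tsum → rohirelashtsum.
Attach noun class class I -uh → rohirelashtsumuh.
Apply epenthesis: rohirelashtsumuh → rohirelashotsumuh.

rohirelashotsumuh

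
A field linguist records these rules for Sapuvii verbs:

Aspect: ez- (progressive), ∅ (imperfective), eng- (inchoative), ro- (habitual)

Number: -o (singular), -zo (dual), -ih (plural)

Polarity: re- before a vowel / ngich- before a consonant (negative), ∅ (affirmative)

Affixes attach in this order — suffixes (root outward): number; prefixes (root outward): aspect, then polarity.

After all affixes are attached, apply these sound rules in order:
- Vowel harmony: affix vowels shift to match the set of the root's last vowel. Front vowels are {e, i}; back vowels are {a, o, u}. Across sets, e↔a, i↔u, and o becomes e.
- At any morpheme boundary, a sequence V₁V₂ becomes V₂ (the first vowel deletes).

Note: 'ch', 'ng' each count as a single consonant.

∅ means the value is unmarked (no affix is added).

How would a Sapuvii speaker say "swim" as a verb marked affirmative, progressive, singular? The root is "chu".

Attach number singular -o → chuo.
Attach aspect progressive ez- → ezchuo.
polarity = affirmative: zero marking, form stays ezchuo.
Apply vowel harmony: ezchuo → azchuo.
Apply vowel deletion: azchuo → azcho.

azcho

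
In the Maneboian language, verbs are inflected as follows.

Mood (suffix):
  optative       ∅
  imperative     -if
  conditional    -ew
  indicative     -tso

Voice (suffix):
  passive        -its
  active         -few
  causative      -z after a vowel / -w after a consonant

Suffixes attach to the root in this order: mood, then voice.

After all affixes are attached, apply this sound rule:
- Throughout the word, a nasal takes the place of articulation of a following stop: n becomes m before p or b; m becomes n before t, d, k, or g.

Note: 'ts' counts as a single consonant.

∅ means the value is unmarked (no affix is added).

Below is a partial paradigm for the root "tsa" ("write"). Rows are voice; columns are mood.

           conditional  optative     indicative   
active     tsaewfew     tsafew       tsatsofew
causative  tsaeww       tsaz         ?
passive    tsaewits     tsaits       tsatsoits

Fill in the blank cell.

Attach mood indicative -tso → tsatso.
Attach voice causative -z (after vowel 'o') → tsatsoz.
Nasal assimilation: no change.

tsatsoz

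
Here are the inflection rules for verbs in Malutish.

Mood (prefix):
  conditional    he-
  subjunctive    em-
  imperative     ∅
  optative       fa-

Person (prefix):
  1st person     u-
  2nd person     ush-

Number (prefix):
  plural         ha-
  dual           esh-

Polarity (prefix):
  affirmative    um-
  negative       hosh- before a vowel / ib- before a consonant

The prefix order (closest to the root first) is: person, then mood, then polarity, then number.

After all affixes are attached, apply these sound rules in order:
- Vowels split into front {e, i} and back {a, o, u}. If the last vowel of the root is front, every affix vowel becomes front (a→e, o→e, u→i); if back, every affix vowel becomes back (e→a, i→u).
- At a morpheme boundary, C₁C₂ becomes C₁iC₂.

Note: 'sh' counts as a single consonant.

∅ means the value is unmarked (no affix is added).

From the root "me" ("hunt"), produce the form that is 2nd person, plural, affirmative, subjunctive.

heimemishime

Attach person 2nd person ush- → ushme.
Attach mood subjunctive em- → emushme.
Attach polarity affirmative um- → umemushme.
Attach number plural ha- → haumemushme.
Apply vowel harmony: haumemushme → heimemishme.
Apply epenthesis: heimemishme → heimemishime.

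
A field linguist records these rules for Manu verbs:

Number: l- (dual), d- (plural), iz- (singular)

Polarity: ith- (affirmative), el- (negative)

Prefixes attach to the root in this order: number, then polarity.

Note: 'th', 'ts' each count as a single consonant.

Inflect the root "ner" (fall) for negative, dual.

Attach number dual l- → lner.
Attach polarity negative el- → ellner.

ellner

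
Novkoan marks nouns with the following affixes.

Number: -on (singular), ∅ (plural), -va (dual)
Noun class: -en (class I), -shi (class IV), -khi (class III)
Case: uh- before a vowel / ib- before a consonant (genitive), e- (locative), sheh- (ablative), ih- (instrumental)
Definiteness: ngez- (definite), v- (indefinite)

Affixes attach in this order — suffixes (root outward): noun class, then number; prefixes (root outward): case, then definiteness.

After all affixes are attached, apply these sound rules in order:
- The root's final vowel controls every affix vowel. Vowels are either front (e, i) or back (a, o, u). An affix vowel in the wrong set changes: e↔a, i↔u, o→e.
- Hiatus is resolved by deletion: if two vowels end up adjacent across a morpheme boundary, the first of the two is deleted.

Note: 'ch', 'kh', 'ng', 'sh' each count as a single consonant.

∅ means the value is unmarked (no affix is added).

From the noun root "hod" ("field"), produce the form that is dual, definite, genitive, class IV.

ngazubhodshuva

Attach case genitive ib- (before consonant 'h') → ibhod.
Attach definiteness definite ngez- → ngezibhod.
Attach noun class class IV -shi → ngezibhodshi.
Attach number dual -va → ngezibhodshiva.
Apply vowel harmony: ngezibhodshiva → ngazubhodshuva.
Vowel deletion: no change.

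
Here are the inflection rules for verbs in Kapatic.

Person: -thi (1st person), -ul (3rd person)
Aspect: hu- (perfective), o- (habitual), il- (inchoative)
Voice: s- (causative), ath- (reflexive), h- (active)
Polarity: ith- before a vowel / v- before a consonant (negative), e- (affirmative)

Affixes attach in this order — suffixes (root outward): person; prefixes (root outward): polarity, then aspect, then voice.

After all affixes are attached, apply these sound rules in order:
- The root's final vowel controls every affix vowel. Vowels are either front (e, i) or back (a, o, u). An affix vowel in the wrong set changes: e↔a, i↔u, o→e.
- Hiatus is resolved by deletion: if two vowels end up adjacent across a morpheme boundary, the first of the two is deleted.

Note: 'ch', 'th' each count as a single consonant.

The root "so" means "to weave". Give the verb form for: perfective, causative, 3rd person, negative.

shuvsul

Attach polarity negative v- (before consonant 's') → vso.
Attach aspect perfective hu- → huvso.
Attach voice causative s- → shuvso.
Attach person 3rd person -ul → shuvsoul.
Vowel harmony: no change.
Apply vowel deletion: shuvsoul → shuvsul.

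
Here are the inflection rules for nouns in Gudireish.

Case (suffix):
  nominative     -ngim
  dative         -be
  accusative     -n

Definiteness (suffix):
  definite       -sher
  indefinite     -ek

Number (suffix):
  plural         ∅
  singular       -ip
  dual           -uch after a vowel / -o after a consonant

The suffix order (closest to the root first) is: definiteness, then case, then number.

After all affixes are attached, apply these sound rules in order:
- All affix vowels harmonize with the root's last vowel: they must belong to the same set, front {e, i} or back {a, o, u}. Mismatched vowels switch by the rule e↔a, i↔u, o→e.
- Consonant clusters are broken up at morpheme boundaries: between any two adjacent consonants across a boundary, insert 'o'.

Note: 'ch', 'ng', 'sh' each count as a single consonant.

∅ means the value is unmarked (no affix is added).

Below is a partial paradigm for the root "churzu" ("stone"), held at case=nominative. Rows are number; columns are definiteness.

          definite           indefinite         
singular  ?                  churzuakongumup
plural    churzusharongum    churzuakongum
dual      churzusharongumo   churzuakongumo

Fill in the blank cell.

churzusharongumup

Attach definiteness definite -sher → churzusher.
Attach case nominative -ngim → churzusherngim.
Attach number singular -ip → churzusherngimip.
Apply vowel harmony: churzusherngimip → churzusharngumup.
Apply epenthesis: churzusharngumup → churzusharongumup.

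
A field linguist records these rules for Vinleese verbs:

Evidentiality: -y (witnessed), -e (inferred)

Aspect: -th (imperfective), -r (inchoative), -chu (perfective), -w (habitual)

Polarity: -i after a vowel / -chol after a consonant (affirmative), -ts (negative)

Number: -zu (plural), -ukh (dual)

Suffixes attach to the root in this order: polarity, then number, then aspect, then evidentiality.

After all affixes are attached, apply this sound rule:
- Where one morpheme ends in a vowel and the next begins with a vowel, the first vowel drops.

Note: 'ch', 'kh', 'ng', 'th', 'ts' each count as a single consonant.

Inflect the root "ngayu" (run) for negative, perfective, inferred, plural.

Attach polarity negative -ts → ngayuts.
Attach number plural -zu → ngayutszu.
Attach aspect perfective -chu → ngayutszuchu.
Attach evidentiality inferred -e → ngayutszuchue.
Apply vowel deletion: ngayutszuchue → ngayutszuche.

ngayutszuche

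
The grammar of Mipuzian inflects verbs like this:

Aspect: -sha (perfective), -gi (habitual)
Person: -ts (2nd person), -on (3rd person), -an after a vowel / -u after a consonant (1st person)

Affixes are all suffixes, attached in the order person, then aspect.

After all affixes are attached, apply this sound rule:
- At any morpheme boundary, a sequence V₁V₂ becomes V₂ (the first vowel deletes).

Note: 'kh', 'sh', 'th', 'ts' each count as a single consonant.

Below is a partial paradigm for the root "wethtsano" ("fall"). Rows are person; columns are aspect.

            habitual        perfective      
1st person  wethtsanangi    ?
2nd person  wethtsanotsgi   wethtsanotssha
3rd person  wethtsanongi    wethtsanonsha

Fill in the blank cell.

wethtsanansha

Attach person 1st person -an (after vowel 'o') → wethtsanoan.
Attach aspect perfective -sha → wethtsanoansha.
Apply vowel deletion: wethtsanoansha → wethtsanansha.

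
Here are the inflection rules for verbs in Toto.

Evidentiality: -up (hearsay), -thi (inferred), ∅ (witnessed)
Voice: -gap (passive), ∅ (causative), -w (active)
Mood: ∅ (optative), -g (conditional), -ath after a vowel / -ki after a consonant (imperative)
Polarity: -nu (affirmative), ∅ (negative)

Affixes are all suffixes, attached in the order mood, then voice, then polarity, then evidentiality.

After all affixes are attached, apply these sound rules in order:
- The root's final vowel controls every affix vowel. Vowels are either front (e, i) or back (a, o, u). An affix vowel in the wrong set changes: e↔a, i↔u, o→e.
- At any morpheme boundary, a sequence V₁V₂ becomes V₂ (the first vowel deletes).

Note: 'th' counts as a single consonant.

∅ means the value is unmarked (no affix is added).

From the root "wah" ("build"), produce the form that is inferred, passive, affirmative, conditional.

wahggapnuthu

Attach mood conditional -g → wahg.
Attach voice passive -gap → wahggap.
Attach polarity affirmative -nu → wahggapnu.
Attach evidentiality inferred -thi → wahggapnuthi.
Apply vowel harmony: wahggapnuthi → wahggapnuthu.
Vowel deletion: no change.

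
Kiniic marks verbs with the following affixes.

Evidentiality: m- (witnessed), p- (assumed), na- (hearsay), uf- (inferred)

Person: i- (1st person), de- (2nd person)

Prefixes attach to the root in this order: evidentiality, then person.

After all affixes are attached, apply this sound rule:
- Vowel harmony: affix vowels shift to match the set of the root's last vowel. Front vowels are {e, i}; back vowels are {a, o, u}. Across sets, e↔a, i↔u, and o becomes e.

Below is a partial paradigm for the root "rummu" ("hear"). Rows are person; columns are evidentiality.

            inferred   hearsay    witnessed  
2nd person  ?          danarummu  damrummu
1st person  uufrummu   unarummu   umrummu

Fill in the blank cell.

Attach evidentiality inferred uf- → ufrummu.
Attach person 2nd person de- → deufrummu.
Apply vowel harmony: deufrummu → daufrummu.

daufrummu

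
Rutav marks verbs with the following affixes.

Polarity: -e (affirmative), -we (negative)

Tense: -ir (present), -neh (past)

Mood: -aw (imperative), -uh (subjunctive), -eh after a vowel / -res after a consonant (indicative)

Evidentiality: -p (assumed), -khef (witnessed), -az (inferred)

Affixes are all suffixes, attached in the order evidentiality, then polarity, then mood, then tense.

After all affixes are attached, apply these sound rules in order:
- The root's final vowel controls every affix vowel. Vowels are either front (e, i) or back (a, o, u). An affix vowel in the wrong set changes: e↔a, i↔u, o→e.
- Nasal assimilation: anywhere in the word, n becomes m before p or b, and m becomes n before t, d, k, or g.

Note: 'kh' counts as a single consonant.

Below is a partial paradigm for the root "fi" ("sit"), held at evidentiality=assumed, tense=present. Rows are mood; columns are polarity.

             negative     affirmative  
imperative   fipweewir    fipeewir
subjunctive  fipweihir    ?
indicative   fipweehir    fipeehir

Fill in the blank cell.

Attach evidentiality assumed -p → fip.
Attach polarity affirmative -e → fipe.
Attach mood subjunctive -uh → fipeuh.
Attach tense present -ir → fipeuhir.
Apply vowel harmony: fipeuhir → fipeihir.
Nasal assimilation: no change.

fipeihir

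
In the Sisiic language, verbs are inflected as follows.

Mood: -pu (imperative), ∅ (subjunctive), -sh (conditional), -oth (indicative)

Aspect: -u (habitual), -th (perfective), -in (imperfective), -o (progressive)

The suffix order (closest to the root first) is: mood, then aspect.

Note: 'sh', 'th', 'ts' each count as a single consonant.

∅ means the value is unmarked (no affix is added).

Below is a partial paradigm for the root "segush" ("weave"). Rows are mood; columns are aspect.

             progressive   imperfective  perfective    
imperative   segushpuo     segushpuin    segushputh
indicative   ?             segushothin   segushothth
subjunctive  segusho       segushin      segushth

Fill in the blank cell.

segushotho

Attach mood indicative -oth → segushoth.
Attach aspect progressive -o → segushotho.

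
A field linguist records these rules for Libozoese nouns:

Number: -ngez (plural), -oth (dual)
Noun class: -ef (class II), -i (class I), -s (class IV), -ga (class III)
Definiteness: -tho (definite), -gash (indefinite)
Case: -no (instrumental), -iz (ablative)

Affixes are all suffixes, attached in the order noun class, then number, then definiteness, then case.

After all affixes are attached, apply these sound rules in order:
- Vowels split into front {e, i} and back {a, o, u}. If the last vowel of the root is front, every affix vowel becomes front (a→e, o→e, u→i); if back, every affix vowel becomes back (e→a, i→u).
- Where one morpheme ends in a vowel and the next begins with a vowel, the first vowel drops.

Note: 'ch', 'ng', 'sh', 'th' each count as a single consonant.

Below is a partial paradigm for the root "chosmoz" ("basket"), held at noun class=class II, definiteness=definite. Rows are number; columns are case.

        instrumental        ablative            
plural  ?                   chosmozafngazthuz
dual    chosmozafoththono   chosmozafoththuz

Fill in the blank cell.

Attach noun class class II -ef → chosmozef.
Attach number plural -ngez → chosmozefngez.
Attach definiteness definite -tho → chosmozefngeztho.
Attach case instrumental -no → chosmozefngezthono.
Apply vowel harmony: chosmozefngezthono → chosmozafngazthono.
Vowel deletion: no change.

chosmozafngazthono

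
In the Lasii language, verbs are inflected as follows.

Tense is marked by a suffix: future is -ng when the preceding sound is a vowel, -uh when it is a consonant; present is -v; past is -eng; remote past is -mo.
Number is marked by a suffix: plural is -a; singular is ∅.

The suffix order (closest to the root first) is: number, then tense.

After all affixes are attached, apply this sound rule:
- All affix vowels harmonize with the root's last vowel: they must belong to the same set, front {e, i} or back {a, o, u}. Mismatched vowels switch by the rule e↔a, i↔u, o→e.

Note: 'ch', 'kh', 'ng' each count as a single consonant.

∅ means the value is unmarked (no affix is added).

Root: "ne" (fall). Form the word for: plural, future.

Attach number plural -a → nea.
Attach tense future -ng (after vowel 'a') → neang.
Apply vowel harmony: neang → neeng.

neeng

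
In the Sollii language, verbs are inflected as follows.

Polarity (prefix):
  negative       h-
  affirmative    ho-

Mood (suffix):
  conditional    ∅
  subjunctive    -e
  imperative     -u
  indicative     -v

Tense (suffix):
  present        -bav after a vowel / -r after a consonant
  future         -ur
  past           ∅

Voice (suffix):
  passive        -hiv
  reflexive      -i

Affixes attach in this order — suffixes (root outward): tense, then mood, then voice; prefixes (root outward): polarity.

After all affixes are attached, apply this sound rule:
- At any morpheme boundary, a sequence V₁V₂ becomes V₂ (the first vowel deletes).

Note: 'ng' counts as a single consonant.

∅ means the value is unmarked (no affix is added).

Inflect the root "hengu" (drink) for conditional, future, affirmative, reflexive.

hohenguri

Attach polarity affirmative ho- → hohengu.
Attach tense future -ur → hohenguur.
mood = conditional: zero marking, form stays hohenguur.
Attach voice reflexive -i → hohenguuri.
Apply vowel deletion: hohenguuri → hohenguri.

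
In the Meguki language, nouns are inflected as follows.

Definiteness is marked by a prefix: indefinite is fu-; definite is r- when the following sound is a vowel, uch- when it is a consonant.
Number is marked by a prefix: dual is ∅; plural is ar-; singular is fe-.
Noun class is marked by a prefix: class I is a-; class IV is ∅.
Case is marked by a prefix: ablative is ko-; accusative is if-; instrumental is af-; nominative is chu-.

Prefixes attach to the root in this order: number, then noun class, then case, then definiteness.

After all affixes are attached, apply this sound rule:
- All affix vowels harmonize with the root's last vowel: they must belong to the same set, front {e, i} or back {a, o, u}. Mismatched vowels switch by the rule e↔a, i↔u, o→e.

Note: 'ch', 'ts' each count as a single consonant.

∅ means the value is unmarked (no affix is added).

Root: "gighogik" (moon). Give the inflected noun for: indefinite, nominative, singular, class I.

fichiefegighogik

Attach number singular fe- → fegighogik.
Attach noun class class I a- → afegighogik.
Attach case nominative chu- → chuafegighogik.
Attach definiteness indefinite fu- → fuchuafegighogik.
Apply vowel harmony: fuchuafegighogik → fichiefegighogik.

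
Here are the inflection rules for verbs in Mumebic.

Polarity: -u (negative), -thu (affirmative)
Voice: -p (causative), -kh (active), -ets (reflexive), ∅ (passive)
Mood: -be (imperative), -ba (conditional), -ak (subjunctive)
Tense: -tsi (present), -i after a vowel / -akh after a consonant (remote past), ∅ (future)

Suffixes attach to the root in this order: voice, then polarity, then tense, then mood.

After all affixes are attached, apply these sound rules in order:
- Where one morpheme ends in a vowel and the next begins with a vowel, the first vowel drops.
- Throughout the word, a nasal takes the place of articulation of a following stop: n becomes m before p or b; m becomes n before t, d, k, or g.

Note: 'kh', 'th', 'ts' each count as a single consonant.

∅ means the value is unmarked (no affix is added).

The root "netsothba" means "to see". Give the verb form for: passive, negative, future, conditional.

netsothbuba

voice = passive: zero marking, form stays netsothba.
Attach polarity negative -u → netsothbau.
tense = future: zero marking, form stays netsothbau.
Attach mood conditional -ba → netsothbauba.
Apply vowel deletion: netsothbauba → netsothbuba.
Nasal assimilation: no change.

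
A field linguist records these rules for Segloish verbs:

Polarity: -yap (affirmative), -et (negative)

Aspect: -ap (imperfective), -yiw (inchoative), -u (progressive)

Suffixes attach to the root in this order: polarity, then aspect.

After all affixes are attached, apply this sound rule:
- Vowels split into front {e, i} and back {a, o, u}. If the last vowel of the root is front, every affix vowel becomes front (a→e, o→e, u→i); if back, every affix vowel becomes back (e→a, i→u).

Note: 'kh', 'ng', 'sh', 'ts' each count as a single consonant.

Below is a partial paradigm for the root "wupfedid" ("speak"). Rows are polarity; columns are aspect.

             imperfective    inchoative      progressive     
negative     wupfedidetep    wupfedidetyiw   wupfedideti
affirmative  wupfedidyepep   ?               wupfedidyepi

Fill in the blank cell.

Attach polarity affirmative -yap → wupfedidyap.
Attach aspect inchoative -yiw → wupfedidyapyiw.
Apply vowel harmony: wupfedidyapyiw → wupfedidyepyiw.

wupfedidyepyiw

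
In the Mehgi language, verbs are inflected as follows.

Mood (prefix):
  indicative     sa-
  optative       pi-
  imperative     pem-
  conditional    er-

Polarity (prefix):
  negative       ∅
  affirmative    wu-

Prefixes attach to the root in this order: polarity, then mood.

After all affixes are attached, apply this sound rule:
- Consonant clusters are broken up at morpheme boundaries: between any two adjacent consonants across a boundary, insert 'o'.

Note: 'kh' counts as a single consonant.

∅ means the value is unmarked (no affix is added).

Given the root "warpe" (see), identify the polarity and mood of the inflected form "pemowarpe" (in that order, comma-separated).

Segment: pem-warpe.
polarity: ∅ → negative.
mood: pem- → imperative.

negative, imperative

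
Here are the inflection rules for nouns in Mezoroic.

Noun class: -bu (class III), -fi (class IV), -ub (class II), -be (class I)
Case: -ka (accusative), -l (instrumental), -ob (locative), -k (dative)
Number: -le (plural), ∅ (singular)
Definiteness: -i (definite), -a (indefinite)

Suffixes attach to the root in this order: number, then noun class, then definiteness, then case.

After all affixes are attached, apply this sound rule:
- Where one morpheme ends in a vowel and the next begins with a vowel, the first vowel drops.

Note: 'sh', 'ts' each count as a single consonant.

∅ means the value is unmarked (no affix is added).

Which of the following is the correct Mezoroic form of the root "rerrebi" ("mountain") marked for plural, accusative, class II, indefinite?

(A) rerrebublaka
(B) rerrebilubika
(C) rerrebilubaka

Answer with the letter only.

C

Attach number plural -le → rerrebile.
Attach noun class class II -ub → rerrebileub.
Attach definiteness indefinite -a → rerrebileuba.
Attach case accusative -ka → rerrebileubaka.
Apply vowel deletion: rerrebileubaka → rerrebilubaka.
So the correct form is rerrebilubaka, option (C).
(B) rerrebilubika is wrong: it uses definite instead of indefinite for definiteness.
(A) rerrebublaka is wrong: it has the affixes in the wrong order.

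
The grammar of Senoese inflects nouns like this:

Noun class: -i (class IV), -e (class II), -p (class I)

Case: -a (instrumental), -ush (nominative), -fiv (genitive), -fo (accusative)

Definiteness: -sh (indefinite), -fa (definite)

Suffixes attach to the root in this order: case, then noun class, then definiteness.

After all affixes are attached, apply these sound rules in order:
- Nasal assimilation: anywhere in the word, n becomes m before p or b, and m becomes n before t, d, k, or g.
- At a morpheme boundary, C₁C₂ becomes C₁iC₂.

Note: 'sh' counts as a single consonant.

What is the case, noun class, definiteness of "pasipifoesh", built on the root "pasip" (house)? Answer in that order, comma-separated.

Segment: pasip-fo-e-sh.
case: -fo → accusative.
noun class: -e → class II.
definiteness: -sh → indefinite.

accusative, class II, indefinite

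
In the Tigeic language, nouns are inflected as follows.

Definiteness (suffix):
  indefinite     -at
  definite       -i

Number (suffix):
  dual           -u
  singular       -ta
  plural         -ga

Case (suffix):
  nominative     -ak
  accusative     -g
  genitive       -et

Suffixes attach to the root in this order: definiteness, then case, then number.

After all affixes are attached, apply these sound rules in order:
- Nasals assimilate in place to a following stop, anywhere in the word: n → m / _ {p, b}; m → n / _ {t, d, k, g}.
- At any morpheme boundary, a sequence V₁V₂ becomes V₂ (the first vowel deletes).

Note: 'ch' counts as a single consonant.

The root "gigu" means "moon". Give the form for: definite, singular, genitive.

Attach definiteness definite -i → gigui.
Attach case genitive -et → giguiet.
Attach number singular -ta → giguietta.
Nasal assimilation: no change.
Apply vowel deletion: giguietta → gigetta.

gigetta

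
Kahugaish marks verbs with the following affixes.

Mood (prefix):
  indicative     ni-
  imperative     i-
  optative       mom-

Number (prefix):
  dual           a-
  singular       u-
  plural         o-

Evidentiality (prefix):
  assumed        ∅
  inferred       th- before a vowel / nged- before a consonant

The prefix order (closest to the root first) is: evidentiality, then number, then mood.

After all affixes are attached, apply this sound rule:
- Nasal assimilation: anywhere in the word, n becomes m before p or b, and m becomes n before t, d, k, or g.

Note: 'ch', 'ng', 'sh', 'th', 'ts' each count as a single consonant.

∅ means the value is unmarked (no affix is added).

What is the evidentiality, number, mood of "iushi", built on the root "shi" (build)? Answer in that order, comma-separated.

assumed, singular, imperative

Segment: i-u-shi.
evidentiality: ∅ → assumed.
number: u- → singular.
mood: i- → imperative.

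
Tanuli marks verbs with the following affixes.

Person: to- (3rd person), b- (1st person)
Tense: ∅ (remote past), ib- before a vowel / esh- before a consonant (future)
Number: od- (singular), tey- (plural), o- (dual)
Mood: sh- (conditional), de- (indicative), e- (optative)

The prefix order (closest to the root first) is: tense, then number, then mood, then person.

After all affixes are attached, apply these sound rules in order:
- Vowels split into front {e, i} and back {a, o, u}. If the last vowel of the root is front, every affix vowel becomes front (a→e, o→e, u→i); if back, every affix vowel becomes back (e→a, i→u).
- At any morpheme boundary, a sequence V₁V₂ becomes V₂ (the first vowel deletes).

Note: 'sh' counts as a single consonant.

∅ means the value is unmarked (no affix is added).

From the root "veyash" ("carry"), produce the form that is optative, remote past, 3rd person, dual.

tense = remote past: zero marking, form stays veyash.
Attach number dual o- → oveyash.
Attach mood optative e- → eoveyash.
Attach person 3rd person to- → toeoveyash.
Apply vowel harmony: toeoveyash → toaoveyash.
Apply vowel deletion: toaoveyash → toveyash.

toveyash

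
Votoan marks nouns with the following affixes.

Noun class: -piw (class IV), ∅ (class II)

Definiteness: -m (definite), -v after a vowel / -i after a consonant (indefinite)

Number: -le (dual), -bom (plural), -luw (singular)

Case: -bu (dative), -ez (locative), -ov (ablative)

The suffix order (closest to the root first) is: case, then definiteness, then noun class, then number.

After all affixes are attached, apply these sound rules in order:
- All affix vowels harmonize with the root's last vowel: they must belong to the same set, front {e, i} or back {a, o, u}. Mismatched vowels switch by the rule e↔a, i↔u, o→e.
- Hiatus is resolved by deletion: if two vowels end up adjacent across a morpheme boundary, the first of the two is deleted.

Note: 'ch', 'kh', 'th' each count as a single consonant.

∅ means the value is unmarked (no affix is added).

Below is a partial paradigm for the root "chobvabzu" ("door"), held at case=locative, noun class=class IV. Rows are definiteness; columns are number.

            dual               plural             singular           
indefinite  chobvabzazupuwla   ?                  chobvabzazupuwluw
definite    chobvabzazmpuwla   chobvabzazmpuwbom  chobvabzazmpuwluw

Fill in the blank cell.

chobvabzazupuwbom

Attach case locative -ez → chobvabzuez.
Attach definiteness indefinite -i (after consonant 'z') → chobvabzuezi.
Attach noun class class IV -piw → chobvabzuezipiw.
Attach number plural -bom → chobvabzuezipiwbom.
Apply vowel harmony: chobvabzuezipiwbom → chobvabzuazupuwbom.
Apply vowel deletion: chobvabzuazupuwbom → chobvabzazupuwbom.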